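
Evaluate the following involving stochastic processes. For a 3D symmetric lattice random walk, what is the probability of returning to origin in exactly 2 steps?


P(return in 2 steps) = P(reverse first step) = 1/(2d)
= 1/6
= 0.1667

0.1667


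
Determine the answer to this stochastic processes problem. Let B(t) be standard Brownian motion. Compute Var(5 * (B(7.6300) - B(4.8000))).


Var(alpha*(B(t)-B(s))) = alpha^2 * (t-s)
= 5^2 * (7.6300 - 4.8000)
= 25 * 2.8300
= 70.7500

70.7500


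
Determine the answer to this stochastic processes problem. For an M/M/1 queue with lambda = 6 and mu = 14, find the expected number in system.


rho = 6/14 = 0.4286
L = rho/(1-rho)
= 0.4286/0.5714
= 0.7500

0.7500


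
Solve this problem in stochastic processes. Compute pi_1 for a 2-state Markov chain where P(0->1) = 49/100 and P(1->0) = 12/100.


Stationary distribution: pi_0 = p10/(p01+p10), pi_1 = p01/(p01+p10)
p01 = 0.4900, p10 = 0.1200
pi_1 = 0.8033

0.8033


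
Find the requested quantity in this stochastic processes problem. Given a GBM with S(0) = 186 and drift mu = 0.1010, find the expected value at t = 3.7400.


E[S(t)] = S(0) * exp(mu * t)
= 186 * exp(0.1010 * 3.7400)
= 186 * 1.4590
= 271.3709

271.3709


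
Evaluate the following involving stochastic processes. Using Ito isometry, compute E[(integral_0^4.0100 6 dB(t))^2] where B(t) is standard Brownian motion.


By Ito isometry: E[(int f dB)^2] = int f^2 dt
= 6^2 * 4.0100
= 36 * 4.0100 = 144.3600

144.3600


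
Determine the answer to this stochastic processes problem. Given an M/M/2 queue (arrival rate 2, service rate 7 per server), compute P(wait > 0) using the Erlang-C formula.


a = lambda/mu = 0.2857
rho = a/c = 0.1429
Erlang-C formula applied:
C(c,a) = 0.0357

0.0357


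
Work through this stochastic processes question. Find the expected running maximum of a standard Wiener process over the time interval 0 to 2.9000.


E(max B(s)) = sqrt(2t/pi)
= sqrt(2*2.9000/pi)
= sqrt(1.8462)
= 1.3587

1.3587


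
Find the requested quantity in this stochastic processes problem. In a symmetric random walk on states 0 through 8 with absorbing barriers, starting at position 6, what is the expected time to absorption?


For symmetric RW on 0,...,N with absorbing barriers, E(i) = i*(N-i)
E(6) = 6 * 2 = 12

12


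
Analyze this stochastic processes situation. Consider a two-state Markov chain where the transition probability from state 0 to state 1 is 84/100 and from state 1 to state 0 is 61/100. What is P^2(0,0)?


Computing P^2 by matrix multiplication.
P = [[0.1600, 0.8400], [0.6100, 0.3900]]
After raising P to the power 2:
P^2(0,0) = 0.5380

0.5380


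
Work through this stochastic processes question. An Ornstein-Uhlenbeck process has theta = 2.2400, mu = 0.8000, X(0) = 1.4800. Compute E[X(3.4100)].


E[X(t)] = mu + (X(0) - mu)*exp(-theta*t)
= 0.8000 + (1.4800 - 0.8000)*exp(-2.2400*3.4100)
= 0.8000 + 0.6800 * 4.8160e-04
= 0.8003

0.8003


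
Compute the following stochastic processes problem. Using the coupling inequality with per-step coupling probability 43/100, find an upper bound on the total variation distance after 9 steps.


TV distance bound <= (1-delta)^n
= (1 - 0.4300)^9
= 0.5700^9
= 0.0064

0.0064


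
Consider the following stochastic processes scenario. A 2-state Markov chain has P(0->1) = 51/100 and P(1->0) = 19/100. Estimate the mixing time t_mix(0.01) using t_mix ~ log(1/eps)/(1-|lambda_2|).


lambda_2 = |1 - p01 - p10| = |1 - 0.5100 - 0.1900| = 0.3000
t_mix ~ log(1/eps)/(1 - |lambda_2|)
= log(100)/(1 - 0.3000) = 4.6052/0.7000
= 6.5788

6.5788


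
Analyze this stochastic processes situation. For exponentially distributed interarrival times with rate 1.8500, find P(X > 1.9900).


P(X > t) = exp(-lambda * t)
= exp(-1.8500 * 1.9900)
= exp(-3.6815) = 0.0252

0.0252


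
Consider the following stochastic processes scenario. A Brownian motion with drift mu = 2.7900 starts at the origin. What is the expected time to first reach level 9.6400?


Expected first passage time = a/mu
= 9.6400/2.7900
= 3.4552

3.4552


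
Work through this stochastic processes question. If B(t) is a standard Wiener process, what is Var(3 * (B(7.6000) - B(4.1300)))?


Var(alpha*(B(t)-B(s))) = alpha^2 * (t-s)
= 3^2 * (7.6000 - 4.1300)
= 9 * 3.4700
= 31.2300

31.2300


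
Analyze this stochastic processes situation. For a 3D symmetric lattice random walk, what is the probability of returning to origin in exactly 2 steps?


P(return in 2 steps) = P(reverse first step) = 1/(2d)
= 1/6
= 0.1667

0.1667


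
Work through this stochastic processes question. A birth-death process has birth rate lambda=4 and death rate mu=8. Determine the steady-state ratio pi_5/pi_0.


For birth-death process, pi_n/pi_0 = (lambda/mu)^n
= (4/8)^5
= 0.0312

0.0312


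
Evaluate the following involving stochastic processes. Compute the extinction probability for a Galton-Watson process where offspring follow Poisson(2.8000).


Since mu = 2.8000 > 1, extinction prob q < 1.
Solve s = exp(mu*(s-1)) iteratively.
q = 0.0750

0.0750


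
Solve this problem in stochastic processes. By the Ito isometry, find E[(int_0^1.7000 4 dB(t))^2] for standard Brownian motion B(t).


By Ito isometry: E[(int f dB)^2] = int f^2 dt
= 4^2 * 1.7000
= 16 * 1.7000 = 27.2000

27.2000


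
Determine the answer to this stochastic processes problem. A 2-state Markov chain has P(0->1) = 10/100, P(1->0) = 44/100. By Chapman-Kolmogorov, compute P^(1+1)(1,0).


P^2 = P^1 * P^1
Computing via matrix multiplication of the transition matrix.
Entry (1,0) of P^2 = 0.6424

0.6424


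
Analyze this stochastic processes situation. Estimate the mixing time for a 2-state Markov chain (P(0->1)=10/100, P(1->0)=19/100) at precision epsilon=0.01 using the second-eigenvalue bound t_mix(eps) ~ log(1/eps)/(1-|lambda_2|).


lambda_2 = |1 - p01 - p10| = |1 - 0.1000 - 0.1900| = 0.7100
t_mix ~ log(1/eps)/(1 - |lambda_2|)
= log(100)/(1 - 0.7100) = 4.6052/0.2900
= 15.8799

15.8799


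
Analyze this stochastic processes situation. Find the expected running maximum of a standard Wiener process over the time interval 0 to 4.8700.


E(max B(s)) = sqrt(2t/pi)
= sqrt(2*4.8700/pi)
= sqrt(3.1003)
= 1.7608

1.7608


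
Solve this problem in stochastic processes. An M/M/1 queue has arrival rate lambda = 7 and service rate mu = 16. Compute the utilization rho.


rho = lambda/mu
= 7/16
= 0.4375

0.4375


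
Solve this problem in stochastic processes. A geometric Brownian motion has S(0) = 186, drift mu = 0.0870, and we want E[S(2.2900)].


E[S(t)] = S(0) * exp(mu * t)
= 186 * exp(0.0870 * 2.2900)
= 186 * 1.2205
= 227.0061

227.0061


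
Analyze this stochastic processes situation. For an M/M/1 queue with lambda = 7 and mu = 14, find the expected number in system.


rho = 7/14 = 0.5000
L = rho/(1-rho)
= 0.5000/0.5000
= 1.0000

1.0000


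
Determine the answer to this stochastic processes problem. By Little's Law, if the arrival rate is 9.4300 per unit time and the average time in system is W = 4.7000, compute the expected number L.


Little's Law: L = lambda * W
= 9.4300 * 4.7000
= 44.3210

44.3210


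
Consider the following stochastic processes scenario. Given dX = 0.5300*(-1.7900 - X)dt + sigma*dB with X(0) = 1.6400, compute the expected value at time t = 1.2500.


E[X(t)] = mu + (X(0) - mu)*exp(-theta*t)
= -1.7900 + (1.6400 - -1.7900)*exp(-0.5300*1.2500)
= -1.7900 + 3.4300 * 0.5156
= -0.0216

-0.0216


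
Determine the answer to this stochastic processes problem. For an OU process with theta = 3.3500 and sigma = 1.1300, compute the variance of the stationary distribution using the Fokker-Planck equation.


Stationary variance = sigma^2 / (2*theta)
= 1.1300^2 / (2*3.3500)
= 1.2769 / 6.7000
= 0.1906

0.1906


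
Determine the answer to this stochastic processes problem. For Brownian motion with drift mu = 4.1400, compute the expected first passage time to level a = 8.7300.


Expected first passage time = a/mu
= 8.7300/4.1400
= 2.1087

2.1087


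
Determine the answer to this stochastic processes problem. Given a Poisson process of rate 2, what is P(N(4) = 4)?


P(N(t)=k) = (lambda*t)^k * exp(-lambda*t) / k!
lambda*t = 8
= 8^4 * exp(-8) / 4!
= 4096 * 3.3546e-04 / 24
= 0.0573

0.0573


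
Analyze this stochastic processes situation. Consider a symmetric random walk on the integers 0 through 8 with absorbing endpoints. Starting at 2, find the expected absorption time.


For symmetric RW on 0,...,N with absorbing barriers, E(i) = i*(N-i)
E(2) = 2 * 6 = 12

12


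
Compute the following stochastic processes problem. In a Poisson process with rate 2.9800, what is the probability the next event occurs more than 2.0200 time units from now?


P(X > t) = exp(-lambda * t)
= exp(-2.9800 * 2.0200)
= exp(-6.0196) = 0.0024

0.0024


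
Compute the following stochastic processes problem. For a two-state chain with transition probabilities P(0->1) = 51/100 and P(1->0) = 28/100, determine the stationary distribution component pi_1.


Stationary distribution: pi_0 = p10/(p01+p10), pi_1 = p01/(p01+p10)
p01 = 0.5100, p10 = 0.2800
pi_1 = 0.6456

0.6456


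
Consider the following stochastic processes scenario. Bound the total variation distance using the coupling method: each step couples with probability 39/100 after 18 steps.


TV distance bound <= (1-delta)^n
= (1 - 0.3900)^18
= 0.6100^18
= 1.3675e-04

1.3675e-04


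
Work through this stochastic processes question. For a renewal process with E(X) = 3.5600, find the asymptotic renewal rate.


Long-run renewal rate = 1/E(X)
= 1/3.5600
= 0.2809

0.2809


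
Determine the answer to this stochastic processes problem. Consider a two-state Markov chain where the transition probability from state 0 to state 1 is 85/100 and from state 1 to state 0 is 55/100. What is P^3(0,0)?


Computing P^3 by matrix multiplication.
P = [[0.1500, 0.8500], [0.5500, 0.4500]]
After raising P to the power 3:
P^3(0,0) = 0.3540

0.3540


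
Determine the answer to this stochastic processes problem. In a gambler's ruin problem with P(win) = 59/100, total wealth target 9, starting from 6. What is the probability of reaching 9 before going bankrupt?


Gambler's ruin formula:
r = q/p = 0.4100/0.5900 = 0.6949
P(win) = (1 - r^i)/(1 - r^N)
= (1 - 0.6949^6)/(1 - 0.6949^9)
= 0.9222

0.9222


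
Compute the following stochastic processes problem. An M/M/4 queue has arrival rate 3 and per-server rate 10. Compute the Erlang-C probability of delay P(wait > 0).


a = lambda/mu = 0.3000
rho = a/c = 0.0750
Erlang-C formula applied:
C(c,a) = 2.7030e-04

2.7030e-04


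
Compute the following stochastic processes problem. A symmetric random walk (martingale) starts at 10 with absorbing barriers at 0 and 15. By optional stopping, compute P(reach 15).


By optional stopping theorem: E(M at tau) = M(0) = 10
P(hit 15)*15 + P(hit 0)*0 = 10
P(hit 15) = (10 - 0)/(15 - 0) = 2/3 = 0.6667

0.6667


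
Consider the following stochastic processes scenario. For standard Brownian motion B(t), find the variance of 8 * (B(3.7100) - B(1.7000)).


Var(alpha*(B(t)-B(s))) = alpha^2 * (t-s)
= 8^2 * (3.7100 - 1.7000)
= 64 * 2.0100
= 128.6400

128.6400


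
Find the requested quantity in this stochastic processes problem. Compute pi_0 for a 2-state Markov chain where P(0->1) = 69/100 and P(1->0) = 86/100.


Stationary distribution: pi_0 = p10/(p01+p10), pi_1 = p01/(p01+p10)
p01 = 0.6900, p10 = 0.8600
pi_0 = 0.5548

0.5548


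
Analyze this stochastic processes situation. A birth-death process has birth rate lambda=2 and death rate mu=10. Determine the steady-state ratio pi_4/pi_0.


For birth-death process, pi_n/pi_0 = (lambda/mu)^n
= (2/10)^4
= 0.0016

0.0016


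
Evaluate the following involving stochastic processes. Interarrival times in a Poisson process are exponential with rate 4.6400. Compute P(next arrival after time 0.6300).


P(X > t) = exp(-lambda * t)
= exp(-4.6400 * 0.6300)
= exp(-2.9232) = 0.0538

0.0538


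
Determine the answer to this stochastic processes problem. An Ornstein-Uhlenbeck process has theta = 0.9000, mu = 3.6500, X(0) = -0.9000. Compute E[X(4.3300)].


E[X(t)] = mu + (X(0) - mu)*exp(-theta*t)
= 3.6500 + (-0.9000 - 3.6500)*exp(-0.9000*4.3300)
= 3.6500 + -4.5500 * 0.0203
= 3.5576

3.5576


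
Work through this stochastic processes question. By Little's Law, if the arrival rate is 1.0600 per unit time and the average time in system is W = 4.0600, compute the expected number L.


Little's Law: L = lambda * W
= 1.0600 * 4.0600
= 4.3036

4.3036


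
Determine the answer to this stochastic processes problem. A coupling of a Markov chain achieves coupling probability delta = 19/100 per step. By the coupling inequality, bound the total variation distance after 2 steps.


TV distance bound <= (1-delta)^n
= (1 - 0.1900)^2
= 0.8100^2
= 0.6561

0.6561


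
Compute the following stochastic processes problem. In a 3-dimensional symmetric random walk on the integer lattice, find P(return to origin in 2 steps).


P(return in 2 steps) = P(reverse first step) = 1/(2d)
= 1/6
= 0.1667

0.1667


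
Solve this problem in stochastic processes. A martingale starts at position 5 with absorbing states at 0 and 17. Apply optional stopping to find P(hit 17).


By optional stopping theorem: E(M at tau) = M(0) = 5
P(hit 17)*17 + P(hit 0)*0 = 5
P(hit 17) = (5 - 0)/(17 - 0) = 5/17 = 0.2941

0.2941


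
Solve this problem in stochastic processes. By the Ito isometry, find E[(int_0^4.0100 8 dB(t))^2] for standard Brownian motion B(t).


By Ito isometry: E[(int f dB)^2] = int f^2 dt
= 8^2 * 4.0100
= 64 * 4.0100 = 256.6400

256.6400


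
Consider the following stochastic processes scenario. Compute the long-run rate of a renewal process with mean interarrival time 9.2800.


Long-run renewal rate = 1/E(X)
= 1/9.2800
= 0.1078

0.1078


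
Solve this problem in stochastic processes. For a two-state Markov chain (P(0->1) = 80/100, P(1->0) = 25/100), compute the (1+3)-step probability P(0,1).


P^4 = P^1 * P^3
Computing via matrix multiplication of the transition matrix.
Entry (0,1) of P^4 = 0.7619

0.7619


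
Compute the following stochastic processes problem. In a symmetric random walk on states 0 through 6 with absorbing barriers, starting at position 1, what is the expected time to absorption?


For symmetric RW on 0,...,N with absorbing barriers, E(i) = i*(N-i)
E(1) = 1 * 5 = 5

5


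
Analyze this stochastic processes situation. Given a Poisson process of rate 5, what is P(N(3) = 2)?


P(N(t)=k) = (lambda*t)^k * exp(-lambda*t) / k!
lambda*t = 15
= 15^2 * exp(-15) / 2!
= 225 * 3.0590e-07 / 2
= 3.4414e-05

3.4414e-05


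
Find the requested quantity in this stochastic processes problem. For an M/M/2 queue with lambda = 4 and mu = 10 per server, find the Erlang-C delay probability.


a = lambda/mu = 0.4000
rho = a/c = 0.2000
Erlang-C formula applied:
C(c,a) = 0.0667

0.0667


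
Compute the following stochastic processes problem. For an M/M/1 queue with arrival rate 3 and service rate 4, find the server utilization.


rho = lambda/mu
= 3/4
= 0.7500

0.7500


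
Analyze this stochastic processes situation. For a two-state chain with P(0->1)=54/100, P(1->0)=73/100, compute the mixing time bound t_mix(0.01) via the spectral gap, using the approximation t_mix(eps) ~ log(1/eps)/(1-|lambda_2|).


lambda_2 = |1 - p01 - p10| = |1 - 0.5400 - 0.7300| = 0.2700
t_mix ~ log(1/eps)/(1 - |lambda_2|)
= log(100)/(1 - 0.2700) = 4.6052/0.7300
= 6.3085

6.3085


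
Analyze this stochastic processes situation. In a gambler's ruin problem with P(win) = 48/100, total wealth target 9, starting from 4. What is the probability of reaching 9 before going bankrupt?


Gambler's ruin formula:
r = q/p = 0.5200/0.4800 = 1.0833
P(win) = (1 - r^i)/(1 - r^N)
= (1 - 1.0833^4)/(1 - 1.0833^9)
= 0.3576

0.3576


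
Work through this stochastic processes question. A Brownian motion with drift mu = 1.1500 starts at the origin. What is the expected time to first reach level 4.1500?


Expected first passage time = a/mu
= 4.1500/1.1500
= 3.6087

3.6087


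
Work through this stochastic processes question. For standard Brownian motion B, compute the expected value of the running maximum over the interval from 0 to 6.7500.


E(max B(s)) = sqrt(2t/pi)
= sqrt(2*6.7500/pi)
= sqrt(4.2972)
= 2.0730

2.0730


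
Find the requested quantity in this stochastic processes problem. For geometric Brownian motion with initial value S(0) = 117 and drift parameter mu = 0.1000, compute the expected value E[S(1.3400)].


E[S(t)] = S(0) * exp(mu * t)
= 117 * exp(0.1000 * 1.3400)
= 117 * 1.1434
= 133.7770

133.7770


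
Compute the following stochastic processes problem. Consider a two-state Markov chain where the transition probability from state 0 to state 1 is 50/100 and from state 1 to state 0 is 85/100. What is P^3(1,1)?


Computing P^3 by matrix multiplication.
P = [[0.5000, 0.5000], [0.8500, 0.1500]]
After raising P to the power 3:
P^3(1,1) = 0.3434

0.3434


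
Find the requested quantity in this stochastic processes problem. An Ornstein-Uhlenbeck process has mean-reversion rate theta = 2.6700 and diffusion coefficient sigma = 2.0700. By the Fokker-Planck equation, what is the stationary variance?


Stationary variance = sigma^2 / (2*theta)
= 2.0700^2 / (2*2.6700)
= 4.2849 / 5.3400
= 0.8024

0.8024


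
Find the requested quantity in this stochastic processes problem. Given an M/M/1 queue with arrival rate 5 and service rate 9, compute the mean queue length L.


rho = 5/9 = 0.5556
L = rho/(1-rho)
= 0.5556/0.4444
= 1.2500

1.2500


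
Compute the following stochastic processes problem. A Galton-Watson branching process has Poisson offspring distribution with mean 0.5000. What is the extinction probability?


Since mu = 0.5000 <= 1, extinction probability = 1.

1.0000


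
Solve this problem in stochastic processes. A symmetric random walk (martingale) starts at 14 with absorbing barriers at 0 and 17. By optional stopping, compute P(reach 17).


By optional stopping theorem: E(M at tau) = M(0) = 14
P(hit 17)*17 + P(hit 0)*0 = 14
P(hit 17) = (14 - 0)/(17 - 0) = 14/17 = 0.8235

0.8235


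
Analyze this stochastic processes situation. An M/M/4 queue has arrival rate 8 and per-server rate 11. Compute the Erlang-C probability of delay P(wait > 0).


a = lambda/mu = 0.7273
rho = a/c = 0.1818
Erlang-C formula applied:
C(c,a) = 0.0069

0.0069


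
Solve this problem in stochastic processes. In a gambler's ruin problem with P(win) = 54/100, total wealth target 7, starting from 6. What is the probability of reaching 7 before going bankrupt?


Gambler's ruin formula:
r = q/p = 0.4600/0.5400 = 0.8519
P(win) = (1 - r^i)/(1 - r^N)
= (1 - 0.8519^6)/(1 - 0.8519^7)
= 0.9161

0.9161


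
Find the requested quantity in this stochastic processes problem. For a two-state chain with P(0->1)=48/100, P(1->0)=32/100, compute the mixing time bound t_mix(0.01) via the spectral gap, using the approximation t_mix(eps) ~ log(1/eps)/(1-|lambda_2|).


lambda_2 = |1 - p01 - p10| = |1 - 0.4800 - 0.3200| = 0.2000
t_mix ~ log(1/eps)/(1 - |lambda_2|)
= log(100)/(1 - 0.2000) = 4.6052/0.8000
= 5.7565

5.7565


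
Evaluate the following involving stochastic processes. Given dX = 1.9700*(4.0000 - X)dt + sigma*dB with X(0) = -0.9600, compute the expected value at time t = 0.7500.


E[X(t)] = mu + (X(0) - mu)*exp(-theta*t)
= 4.0000 + (-0.9600 - 4.0000)*exp(-1.9700*0.7500)
= 4.0000 + -4.9600 * 0.2282
= 2.8681

2.8681


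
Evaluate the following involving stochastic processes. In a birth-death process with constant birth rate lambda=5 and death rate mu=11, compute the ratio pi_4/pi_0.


For birth-death process, pi_n/pi_0 = (lambda/mu)^n
= (5/11)^4
= 0.0427

0.0427


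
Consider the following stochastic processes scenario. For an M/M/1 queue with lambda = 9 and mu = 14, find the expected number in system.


rho = 9/14 = 0.6429
L = rho/(1-rho)
= 0.6429/0.3571
= 1.8000

1.8000


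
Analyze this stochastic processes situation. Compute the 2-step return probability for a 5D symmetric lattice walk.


P(return in 2 steps) = P(reverse first step) = 1/(2d)
= 1/10
= 0.1000

0.1000


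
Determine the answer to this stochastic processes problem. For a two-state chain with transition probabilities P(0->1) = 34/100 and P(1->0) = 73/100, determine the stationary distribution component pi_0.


Stationary distribution: pi_0 = p10/(p01+p10), pi_1 = p01/(p01+p10)
p01 = 0.3400, p10 = 0.7300
pi_0 = 0.6822

0.6822


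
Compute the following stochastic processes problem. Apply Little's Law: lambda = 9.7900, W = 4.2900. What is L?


Little's Law: L = lambda * W
= 9.7900 * 4.2900
= 41.9991

41.9991


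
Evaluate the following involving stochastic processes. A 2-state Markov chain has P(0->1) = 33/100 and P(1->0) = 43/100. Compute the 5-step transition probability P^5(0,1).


Computing P^5 by matrix multiplication.
P = [[0.6700, 0.3300], [0.4300, 0.5700]]
After raising P to the power 5:
P^5(0,1) = 0.4339

0.4339


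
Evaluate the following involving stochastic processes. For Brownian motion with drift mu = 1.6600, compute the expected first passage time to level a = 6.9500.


Expected first passage time = a/mu
= 6.9500/1.6600
= 4.1867

4.1867


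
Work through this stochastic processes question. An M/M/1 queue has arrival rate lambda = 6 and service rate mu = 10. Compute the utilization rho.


rho = lambda/mu
= 6/10
= 0.6000

0.6000


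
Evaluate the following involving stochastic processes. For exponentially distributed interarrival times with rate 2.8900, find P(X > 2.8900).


P(X > t) = exp(-lambda * t)
= exp(-2.8900 * 2.8900)
= exp(-8.3521) = 2.3590e-04

2.3590e-04


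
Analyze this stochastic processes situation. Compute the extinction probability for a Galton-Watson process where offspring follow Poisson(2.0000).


Since mu = 2.0000 > 1, extinction prob q < 1.
Solve s = exp(mu*(s-1)) iteratively.
q = 0.2032

0.2032


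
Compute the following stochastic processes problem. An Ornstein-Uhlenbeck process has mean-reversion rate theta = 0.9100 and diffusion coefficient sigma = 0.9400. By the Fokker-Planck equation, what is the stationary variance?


Stationary variance = sigma^2 / (2*theta)
= 0.9400^2 / (2*0.9100)
= 0.8836 / 1.8200
= 0.4855

0.4855


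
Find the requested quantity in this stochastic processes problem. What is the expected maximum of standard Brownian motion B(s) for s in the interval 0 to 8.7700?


E(max B(s)) = sqrt(2t/pi)
= sqrt(2*8.7700/pi)
= sqrt(5.5832)
= 2.3629

2.3629


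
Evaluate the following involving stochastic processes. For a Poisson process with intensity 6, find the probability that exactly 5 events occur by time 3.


P(N(t)=k) = (lambda*t)^k * exp(-lambda*t) / k!
lambda*t = 18
= 18^5 * exp(-18) / 5!
= 1889568 * 1.5230e-08 / 120
= 2.3982e-04

2.3982e-04


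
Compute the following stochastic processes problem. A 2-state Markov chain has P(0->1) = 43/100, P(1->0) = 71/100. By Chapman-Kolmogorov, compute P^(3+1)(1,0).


P^4 = P^3 * P^1
Computing via matrix multiplication of the transition matrix.
Entry (1,0) of P^4 = 0.6226

0.6226


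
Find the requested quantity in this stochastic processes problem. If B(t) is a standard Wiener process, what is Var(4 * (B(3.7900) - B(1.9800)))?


Var(alpha*(B(t)-B(s))) = alpha^2 * (t-s)
= 4^2 * (3.7900 - 1.9800)
= 16 * 1.8100
= 28.9600

28.9600


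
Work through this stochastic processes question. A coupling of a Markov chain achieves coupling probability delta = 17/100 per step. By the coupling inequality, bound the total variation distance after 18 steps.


TV distance bound <= (1-delta)^n
= (1 - 0.1700)^18
= 0.8300^18
= 0.0349

0.0349


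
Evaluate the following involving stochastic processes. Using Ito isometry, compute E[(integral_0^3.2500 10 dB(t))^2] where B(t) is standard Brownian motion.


By Ito isometry: E[(int f dB)^2] = int f^2 dt
= 10^2 * 3.2500
= 100 * 3.2500 = 325.0000

325.0000


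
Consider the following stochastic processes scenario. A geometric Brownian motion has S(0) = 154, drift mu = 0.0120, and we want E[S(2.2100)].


E[S(t)] = S(0) * exp(mu * t)
= 154 * exp(0.0120 * 2.2100)
= 154 * 1.0269
= 158.1387

158.1387


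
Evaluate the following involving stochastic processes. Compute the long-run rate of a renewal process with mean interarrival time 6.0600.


Long-run renewal rate = 1/E(X)
= 1/6.0600
= 0.1650

0.1650


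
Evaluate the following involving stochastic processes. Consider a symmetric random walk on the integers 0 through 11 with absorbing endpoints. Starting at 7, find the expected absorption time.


For symmetric RW on 0,...,N with absorbing barriers, E(i) = i*(N-i)
E(7) = 7 * 4 = 28

28


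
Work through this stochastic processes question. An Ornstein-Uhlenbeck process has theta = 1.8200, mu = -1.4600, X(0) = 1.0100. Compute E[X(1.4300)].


E[X(t)] = mu + (X(0) - mu)*exp(-theta*t)
= -1.4600 + (1.0100 - -1.4600)*exp(-1.8200*1.4300)
= -1.4600 + 2.4700 * 0.0741
= -1.2770

-1.2770


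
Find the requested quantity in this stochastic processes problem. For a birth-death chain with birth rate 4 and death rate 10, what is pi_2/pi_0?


For birth-death process, pi_n/pi_0 = (lambda/mu)^n
= (4/10)^2
= 0.1600

0.1600


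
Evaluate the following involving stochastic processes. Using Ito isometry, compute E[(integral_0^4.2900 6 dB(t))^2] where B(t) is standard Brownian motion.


By Ito isometry: E[(int f dB)^2] = int f^2 dt
= 6^2 * 4.2900
= 36 * 4.2900 = 154.4400

154.4400


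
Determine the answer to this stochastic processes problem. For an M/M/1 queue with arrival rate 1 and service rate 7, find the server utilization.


rho = lambda/mu
= 1/7
= 0.1429

0.1429


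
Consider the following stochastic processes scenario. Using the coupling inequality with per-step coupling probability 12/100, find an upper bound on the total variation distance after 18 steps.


TV distance bound <= (1-delta)^n
= (1 - 0.1200)^18
= 0.8800^18
= 0.1002

0.1002


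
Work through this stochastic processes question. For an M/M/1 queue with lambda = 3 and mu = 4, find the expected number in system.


rho = 3/4 = 0.7500
L = rho/(1-rho)
= 0.7500/0.2500
= 3.0000

3.0000


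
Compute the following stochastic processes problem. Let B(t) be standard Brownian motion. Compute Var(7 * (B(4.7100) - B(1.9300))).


Var(alpha*(B(t)-B(s))) = alpha^2 * (t-s)
= 7^2 * (4.7100 - 1.9300)
= 49 * 2.7800
= 136.2200

136.2200


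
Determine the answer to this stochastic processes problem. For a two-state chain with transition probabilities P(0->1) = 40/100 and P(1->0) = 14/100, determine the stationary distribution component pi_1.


Stationary distribution: pi_0 = p10/(p01+p10), pi_1 = p01/(p01+p10)
p01 = 0.4000, p10 = 0.1400
pi_1 = 0.7407

0.7407


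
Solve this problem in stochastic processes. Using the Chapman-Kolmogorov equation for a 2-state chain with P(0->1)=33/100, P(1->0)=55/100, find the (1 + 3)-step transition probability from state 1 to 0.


P^4 = P^1 * P^3
Computing via matrix multiplication of the transition matrix.
Entry (1,0) of P^4 = 0.6249

0.6249


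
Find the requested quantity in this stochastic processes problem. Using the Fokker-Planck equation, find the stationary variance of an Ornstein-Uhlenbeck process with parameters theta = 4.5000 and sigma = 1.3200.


Stationary variance = sigma^2 / (2*theta)
= 1.3200^2 / (2*4.5000)
= 1.7424 / 9.0000
= 0.1936

0.1936


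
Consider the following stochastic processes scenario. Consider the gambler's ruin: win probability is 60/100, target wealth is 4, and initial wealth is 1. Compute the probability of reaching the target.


Gambler's ruin formula:
r = q/p = 0.4000/0.6000 = 0.6667
P(win) = (1 - r^i)/(1 - r^N)
= (1 - 0.6667^1)/(1 - 0.6667^4)
= 0.4154

0.4154


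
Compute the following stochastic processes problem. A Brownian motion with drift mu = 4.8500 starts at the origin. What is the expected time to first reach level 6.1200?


Expected first passage time = a/mu
= 6.1200/4.8500
= 1.2619

1.2619


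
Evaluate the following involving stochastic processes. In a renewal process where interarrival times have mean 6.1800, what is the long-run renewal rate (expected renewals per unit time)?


Long-run renewal rate = 1/E(X)
= 1/6.1800
= 0.1618

0.1618


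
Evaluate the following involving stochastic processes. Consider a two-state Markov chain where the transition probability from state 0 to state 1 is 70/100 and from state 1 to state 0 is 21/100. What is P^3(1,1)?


Computing P^3 by matrix multiplication.
P = [[0.3000, 0.7000], [0.2100, 0.7900]]
After raising P to the power 3:
P^3(1,1) = 0.7694

0.7694


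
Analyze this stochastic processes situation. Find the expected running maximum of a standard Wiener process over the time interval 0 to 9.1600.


E(max B(s)) = sqrt(2t/pi)
= sqrt(2*9.1600/pi)
= sqrt(5.8314)
= 2.4148

2.4148


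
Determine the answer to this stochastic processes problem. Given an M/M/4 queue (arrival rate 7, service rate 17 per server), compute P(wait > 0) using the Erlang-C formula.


a = lambda/mu = 0.4118
rho = a/c = 0.1029
Erlang-C formula applied:
C(c,a) = 8.8456e-04

8.8456e-04


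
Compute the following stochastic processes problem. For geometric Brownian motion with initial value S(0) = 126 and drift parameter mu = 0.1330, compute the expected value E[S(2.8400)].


E[S(t)] = S(0) * exp(mu * t)
= 126 * exp(0.1330 * 2.8400)
= 126 * 1.4590
= 183.8283

183.8283


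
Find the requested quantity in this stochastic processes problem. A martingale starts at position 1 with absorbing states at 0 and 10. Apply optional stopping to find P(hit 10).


By optional stopping theorem: E(M at tau) = M(0) = 1
P(hit 10)*10 + P(hit 0)*0 = 1
P(hit 10) = (1 - 0)/(10 - 0) = 1/10 = 0.1000

0.1000


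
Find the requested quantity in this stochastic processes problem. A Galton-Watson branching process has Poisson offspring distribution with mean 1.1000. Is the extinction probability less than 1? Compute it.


Since mu = 1.1000 > 1, extinction prob q < 1.
Solve s = exp(mu*(s-1)) iteratively.
q = 0.8239

0.8239


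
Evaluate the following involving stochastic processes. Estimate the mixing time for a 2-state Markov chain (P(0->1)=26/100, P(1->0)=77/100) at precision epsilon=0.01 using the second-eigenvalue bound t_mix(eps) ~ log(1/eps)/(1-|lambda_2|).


lambda_2 = |1 - p01 - p10| = |1 - 0.2600 - 0.7700| = 0.0300
t_mix ~ log(1/eps)/(1 - |lambda_2|)
= log(100)/(1 - 0.0300) = 4.6052/0.9700
= 4.7476

4.7476


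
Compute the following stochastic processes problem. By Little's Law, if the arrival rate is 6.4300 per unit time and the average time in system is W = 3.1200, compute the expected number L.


Little's Law: L = lambda * W
= 6.4300 * 3.1200
= 20.0616

20.0616


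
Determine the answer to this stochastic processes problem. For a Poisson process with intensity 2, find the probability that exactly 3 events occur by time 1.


P(N(t)=k) = (lambda*t)^k * exp(-lambda*t) / k!
lambda*t = 2
= 2^3 * exp(-2) / 3!
= 8 * 0.1353 / 6
= 0.1804

0.1804


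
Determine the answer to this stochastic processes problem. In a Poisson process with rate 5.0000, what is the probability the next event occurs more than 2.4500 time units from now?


P(X > t) = exp(-lambda * t)
= exp(-5.0000 * 2.4500)
= exp(-12.2500) = 4.7851e-06

4.7851e-06


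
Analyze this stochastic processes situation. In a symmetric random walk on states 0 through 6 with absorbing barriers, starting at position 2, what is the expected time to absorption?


For symmetric RW on 0,...,N with absorbing barriers, E(i) = i*(N-i)
E(2) = 2 * 4 = 8

8


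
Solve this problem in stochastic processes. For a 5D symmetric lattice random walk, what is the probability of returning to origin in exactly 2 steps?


P(return in 2 steps) = P(reverse first step) = 1/(2d)
= 1/10
= 0.1000

0.1000


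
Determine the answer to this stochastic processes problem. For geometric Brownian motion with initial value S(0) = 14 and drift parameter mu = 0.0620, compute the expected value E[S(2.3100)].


E[S(t)] = S(0) * exp(mu * t)
= 14 * exp(0.0620 * 2.3100)
= 14 * 1.1540
= 16.1558

16.1558


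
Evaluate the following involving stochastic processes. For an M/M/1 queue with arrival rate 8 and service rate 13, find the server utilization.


rho = lambda/mu
= 8/13
= 0.6154

0.6154


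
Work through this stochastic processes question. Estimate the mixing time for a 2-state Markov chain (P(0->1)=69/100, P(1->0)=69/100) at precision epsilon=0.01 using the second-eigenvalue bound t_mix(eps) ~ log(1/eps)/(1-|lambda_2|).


lambda_2 = |1 - p01 - p10| = |1 - 0.6900 - 0.6900| = 0.3800
t_mix ~ log(1/eps)/(1 - |lambda_2|)
= log(100)/(1 - 0.3800) = 4.6052/0.6200
= 7.4277

7.4277


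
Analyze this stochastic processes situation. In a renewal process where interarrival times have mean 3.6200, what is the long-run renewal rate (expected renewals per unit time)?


Long-run renewal rate = 1/E(X)
= 1/3.6200
= 0.2762

0.2762


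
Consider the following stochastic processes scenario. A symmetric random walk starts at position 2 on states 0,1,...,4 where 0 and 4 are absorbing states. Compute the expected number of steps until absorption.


For symmetric RW on 0,...,N with absorbing barriers, E(i) = i*(N-i)
E(2) = 2 * 2 = 4

4


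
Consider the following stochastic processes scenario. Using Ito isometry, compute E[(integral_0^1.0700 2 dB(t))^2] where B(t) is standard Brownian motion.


By Ito isometry: E[(int f dB)^2] = int f^2 dt
= 2^2 * 1.0700
= 4 * 1.0700 = 4.2800

4.2800


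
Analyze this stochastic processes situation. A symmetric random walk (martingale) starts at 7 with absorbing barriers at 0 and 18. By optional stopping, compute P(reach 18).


By optional stopping theorem: E(M at tau) = M(0) = 7
P(hit 18)*18 + P(hit 0)*0 = 7
P(hit 18) = (7 - 0)/(18 - 0) = 7/18 = 0.3889

0.3889


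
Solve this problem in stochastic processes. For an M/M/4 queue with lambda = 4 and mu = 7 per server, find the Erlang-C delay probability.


a = lambda/mu = 0.5714
rho = a/c = 0.1429
Erlang-C formula applied:
C(c,a) = 0.0029

0.0029


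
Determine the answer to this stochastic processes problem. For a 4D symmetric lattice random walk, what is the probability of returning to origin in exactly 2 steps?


P(return in 2 steps) = P(reverse first step) = 1/(2d)
= 1/8
= 0.1250

0.1250


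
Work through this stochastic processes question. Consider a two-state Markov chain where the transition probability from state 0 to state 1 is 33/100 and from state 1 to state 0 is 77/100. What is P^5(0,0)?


Computing P^5 by matrix multiplication.
P = [[0.6700, 0.3300], [0.7700, 0.2300]]
After raising P to the power 5:
P^5(0,0) = 0.7000

0.7000


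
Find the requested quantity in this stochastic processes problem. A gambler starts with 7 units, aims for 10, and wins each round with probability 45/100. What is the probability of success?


Gambler's ruin formula:
r = q/p = 0.5500/0.4500 = 1.2222
P(win) = (1 - r^i)/(1 - r^N)
= (1 - 1.2222^7)/(1 - 1.2222^10)
= 0.4775

0.4775


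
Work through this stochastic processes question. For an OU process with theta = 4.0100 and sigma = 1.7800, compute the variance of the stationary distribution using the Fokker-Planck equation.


Stationary variance = sigma^2 / (2*theta)
= 1.7800^2 / (2*4.0100)
= 3.1684 / 8.0200
= 0.3951

0.3951


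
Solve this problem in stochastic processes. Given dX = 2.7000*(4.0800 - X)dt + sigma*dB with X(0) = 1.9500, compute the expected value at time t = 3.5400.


E[X(t)] = mu + (X(0) - mu)*exp(-theta*t)
= 4.0800 + (1.9500 - 4.0800)*exp(-2.7000*3.5400)
= 4.0800 + -2.1300 * 7.0634e-05
= 4.0798

4.0798


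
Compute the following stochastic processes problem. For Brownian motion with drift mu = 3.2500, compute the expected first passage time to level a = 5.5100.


Expected first passage time = a/mu
= 5.5100/3.2500
= 1.6954

1.6954


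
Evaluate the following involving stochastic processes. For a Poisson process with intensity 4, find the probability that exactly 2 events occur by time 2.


P(N(t)=k) = (lambda*t)^k * exp(-lambda*t) / k!
lambda*t = 8
= 8^2 * exp(-8) / 2!
= 64 * 3.3546e-04 / 2
= 0.0107

0.0107


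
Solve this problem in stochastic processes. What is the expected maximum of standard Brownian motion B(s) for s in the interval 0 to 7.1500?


E(max B(s)) = sqrt(2t/pi)
= sqrt(2*7.1500/pi)
= sqrt(4.5518)
= 2.1335

2.1335


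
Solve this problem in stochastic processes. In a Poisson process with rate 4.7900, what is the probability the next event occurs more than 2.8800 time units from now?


P(X > t) = exp(-lambda * t)
= exp(-4.7900 * 2.8800)
= exp(-13.7952) = 1.0205e-06

1.0205e-06


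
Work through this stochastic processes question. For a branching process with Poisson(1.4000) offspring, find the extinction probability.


Since mu = 1.4000 > 1, extinction prob q < 1.
Solve s = exp(mu*(s-1)) iteratively.
q = 0.4890

0.4890


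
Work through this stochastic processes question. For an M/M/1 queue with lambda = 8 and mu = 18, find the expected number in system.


rho = 8/18 = 0.4444
L = rho/(1-rho)
= 0.4444/0.5556
= 0.8000

0.8000


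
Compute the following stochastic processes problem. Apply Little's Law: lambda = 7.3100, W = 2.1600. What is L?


Little's Law: L = lambda * W
= 7.3100 * 2.1600
= 15.7896

15.7896


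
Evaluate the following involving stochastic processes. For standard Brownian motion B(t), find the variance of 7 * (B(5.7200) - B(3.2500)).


Var(alpha*(B(t)-B(s))) = alpha^2 * (t-s)
= 7^2 * (5.7200 - 3.2500)
= 49 * 2.4700
= 121.0300

121.0300


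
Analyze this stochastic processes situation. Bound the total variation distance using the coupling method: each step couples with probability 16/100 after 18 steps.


TV distance bound <= (1-delta)^n
= (1 - 0.1600)^18
= 0.8400^18
= 0.0434

0.0434


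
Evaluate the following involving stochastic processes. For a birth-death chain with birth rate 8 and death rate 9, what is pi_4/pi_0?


For birth-death process, pi_n/pi_0 = (lambda/mu)^n
= (8/9)^4
= 0.6243

0.6243


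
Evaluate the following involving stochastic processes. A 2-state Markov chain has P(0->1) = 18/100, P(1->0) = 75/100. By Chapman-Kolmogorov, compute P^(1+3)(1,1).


P^4 = P^1 * P^3
Computing via matrix multiplication of the transition matrix.
Entry (1,1) of P^4 = 0.1936

0.1936


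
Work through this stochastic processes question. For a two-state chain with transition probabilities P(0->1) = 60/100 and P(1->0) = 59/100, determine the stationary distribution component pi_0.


Stationary distribution: pi_0 = p10/(p01+p10), pi_1 = p01/(p01+p10)
p01 = 0.6000, p10 = 0.5900
pi_0 = 0.4958

0.4958


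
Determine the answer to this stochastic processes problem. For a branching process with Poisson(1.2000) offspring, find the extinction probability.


Since mu = 1.2000 > 1, extinction prob q < 1.
Solve s = exp(mu*(s-1)) iteratively.
q = 0.6863

0.6863


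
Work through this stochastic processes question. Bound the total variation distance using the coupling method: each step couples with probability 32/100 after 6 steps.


TV distance bound <= (1-delta)^n
= (1 - 0.3200)^6
= 0.6800^6
= 0.0989

0.0989


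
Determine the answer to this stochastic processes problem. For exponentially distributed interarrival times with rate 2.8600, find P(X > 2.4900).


P(X > t) = exp(-lambda * t)
= exp(-2.8600 * 2.4900)
= exp(-7.1214) = 8.0764e-04

8.0764e-04


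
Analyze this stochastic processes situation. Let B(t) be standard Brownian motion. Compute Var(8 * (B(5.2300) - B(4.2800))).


Var(alpha*(B(t)-B(s))) = alpha^2 * (t-s)
= 8^2 * (5.2300 - 4.2800)
= 64 * 0.9500
= 60.8000

60.8000
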